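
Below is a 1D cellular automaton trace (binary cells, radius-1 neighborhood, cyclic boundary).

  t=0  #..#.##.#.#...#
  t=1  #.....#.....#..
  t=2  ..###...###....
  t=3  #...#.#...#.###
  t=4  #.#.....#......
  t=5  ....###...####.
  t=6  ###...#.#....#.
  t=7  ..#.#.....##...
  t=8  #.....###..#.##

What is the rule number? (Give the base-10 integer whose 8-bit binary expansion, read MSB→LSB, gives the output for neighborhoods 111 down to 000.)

65

  nb ###: next=.  (t=2,i=3, bit7=0)
  nb ##.: next=#  (t=0,i=0, bit6=1)
  nb #.#: next=.  (t=0,i=4, bit5=0)
  nb #..: next=.  (t=0,i=1, bit4=0)
  nb .##: next=.  (t=0,i=5, bit3=0)
  nb .#.: next=.  (t=0,i=3, bit2=0)
  nb ..#: next=.  (t=0,i=2, bit1=0)
  nb ...: next=#  (t=0,i=12, bit0=1)
  bits 01000001 = 65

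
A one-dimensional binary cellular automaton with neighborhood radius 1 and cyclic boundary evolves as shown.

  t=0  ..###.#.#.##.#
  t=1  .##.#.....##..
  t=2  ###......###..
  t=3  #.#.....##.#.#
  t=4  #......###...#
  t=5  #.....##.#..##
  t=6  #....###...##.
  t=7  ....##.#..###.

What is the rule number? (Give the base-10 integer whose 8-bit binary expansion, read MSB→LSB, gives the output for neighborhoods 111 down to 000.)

  ###|.  b7=0 t=0,i=3
  ##.|#  b6=1 t=0,i=4
  #.#|.  b5=0 t=0,i=5
  #..|.  b4=0 t=0,i=0
  .##|#  b3=1 t=0,i=2
  .#.|.  b2=0 t=0,i=6
  ..#|#  b1=1 t=0,i=1
  ...|.  b0=0 t=1,i=6
  bits 01001010 = 74

74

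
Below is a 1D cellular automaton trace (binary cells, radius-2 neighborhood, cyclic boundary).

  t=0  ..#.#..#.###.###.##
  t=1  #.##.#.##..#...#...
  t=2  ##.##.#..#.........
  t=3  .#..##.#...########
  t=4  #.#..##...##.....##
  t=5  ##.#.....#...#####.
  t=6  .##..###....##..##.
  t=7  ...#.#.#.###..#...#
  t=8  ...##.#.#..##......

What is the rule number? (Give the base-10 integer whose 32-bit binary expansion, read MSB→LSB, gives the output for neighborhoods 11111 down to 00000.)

  nb #####: next=.  (t=3,i=13, bit31=0)
  nb ####.: next=#  (t=3,i=17, bit30=1)
  nb ###.#: next=#  (t=0,i=11, bit29=1)
  nb ###..: next=#  (t=6,i=7, bit28=1)
  nb ##.##: next=.  (t=0,i=12, bit27=0)
  nb ##.#.: next=#  (t=1,i=4, bit26=1)
  nb ##..#: next=#  (t=0,i=0, bit25=1)
  nb ##...: next=.  (t=4,i=7, bit24=0)
  nb #.###: next=.  (t=0,i=9, bit23=0)
  nb #.##.: next=.  (t=0,i=17, bit22=0)
  nb #.#.#: next=.  (t=1,i=5, bit21=0)
  nb #.#..: next=.  (t=0,i=4, bit20=0)
  nb #..##: next=.  (t=3,i=3, bit19=0)
  nb #..#.: next=.  (t=0,i=1, bit18=0)
  nb #...#: next=.  (t=1,i=13, bit17=0)
  nb #....: next=#  (t=2,i=11, bit16=1)
  nb .####: next=.  (t=3,i=12, bit15=0)
  nb .###.: next=.  (t=0,i=10, bit14=0)
  nb .##.#: next=#  (t=1,i=3, bit13=1)
  nb .##..: next=.  (t=0,i=18, bit12=0)
  nb .#.##: next=#  (t=0,i=8, bit11=1)
  nb .#.#.: next=#  (t=0,i=3, bit10=1)
  nb .#..#: next=#  (t=0,i=5, bit9=1)
  nb .#...: next=.  (t=1,i=12, bit8=0)
  nb ..###: next=#  (t=3,i=11, bit7=1)
  nb ..##.: next=.  (t=2,i=0, bit6=0)
  nb ..#.#: next=#  (t=0,i=2, bit5=1)
  nb ..#..: next=.  (t=1,i=11, bit4=0)
  nb ...##: next=#  (t=2,i=18, bit3=1)
  nb ...#.: next=.  (t=1,i=14, bit2=0)
  nb ....#: next=#  (t=2,i=17, bit1=1)
  nb .....: next=#  (t=2,i=12, bit0=1)
  bits 01110110000000010010111010101011 = 1979788971

1979788971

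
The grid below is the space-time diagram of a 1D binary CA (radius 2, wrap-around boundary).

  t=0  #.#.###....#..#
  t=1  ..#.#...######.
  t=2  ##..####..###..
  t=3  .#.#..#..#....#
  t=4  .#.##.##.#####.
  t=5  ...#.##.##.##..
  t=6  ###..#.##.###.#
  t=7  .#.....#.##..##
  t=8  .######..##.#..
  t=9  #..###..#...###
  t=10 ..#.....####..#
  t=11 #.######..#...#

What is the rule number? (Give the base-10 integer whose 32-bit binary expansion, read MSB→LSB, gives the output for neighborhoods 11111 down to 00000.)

  #####|#  b31=1 t=1,i=10
  ####.|#  b30=1 t=1,i=12
  ###.#|.  b29=0 t=6,i=12
  ###..|.  b28=0 t=0,i=6
  ##.##|#  b27=1 t=4,i=5
  ##.#.|.  b26=0 t=0,i=1
  ##..#|.  b25=0 t=2,i=2
  ##...|.  b24=0 t=0,i=7
  #.###|#  b23=1 t=0,i=4
  #.##.|#  b22=1 t=4,i=3
  #.#.#|#  b21=1 t=0,i=2
  #.#..|#  b20=1 t=1,i=4
  #..##|#  b19=1 t=0,i=13
  #..#.|.  b18=0 t=3,i=5
  #...#|#  b17=1 t=1,i=0
  #....|#  b16=1 t=0,i=8
  .####|.  b15=0 t=1,i=9
  .###.|.  b14=0 t=0,i=5
  .##.#|.  b13=0 t=0,i=0
  .##..|#  b12=1 t=2,i=1
  .#.##|.  b11=0 t=0,i=3
  .#.#.|.  b10=0 t=1,i=3
  .#..#|#  b9=1 t=0,i=12
  .#...|#  b8=1 t=1,i=5
  ..###|.  b7=0 t=1,i=8
  ..##.|.  b6=0 t=0,i=14
  ..#.#|.  b5=0 t=1,i=2
  ..#..|#  b4=1 t=0,i=11
  ...##|#  b3=1 t=1,i=7
  ...#.|#  b2=1 t=0,i=10
  ....#|#  b1=1 t=0,i=9
  .....|#  b0=1 t=5,i=0
  bits 11001000111110110001001100011111 = 3371897631

3371897631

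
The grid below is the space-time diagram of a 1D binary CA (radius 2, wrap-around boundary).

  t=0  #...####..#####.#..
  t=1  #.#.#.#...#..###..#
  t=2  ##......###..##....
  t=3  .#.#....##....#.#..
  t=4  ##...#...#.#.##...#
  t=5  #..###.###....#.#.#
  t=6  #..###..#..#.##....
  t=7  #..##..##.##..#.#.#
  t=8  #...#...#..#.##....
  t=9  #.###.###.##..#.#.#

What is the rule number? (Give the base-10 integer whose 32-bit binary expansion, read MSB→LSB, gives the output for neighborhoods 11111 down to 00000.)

1678209204

  nb #####: next=.  (t=0,i=12, bit31=0)
  nb ####.: next=#  (t=0,i=6, bit30=1)
  nb ###.#: next=#  (t=0,i=14, bit29=1)
  nb ###..: next=.  (t=0,i=7, bit28=0)
  nb ##.##: next=.  (t=5,i=6, bit27=0)
  nb ##.#.: next=#  (t=0,i=15, bit26=1)
  nb ##..#: next=.  (t=0,i=8, bit25=0)
  nb ##...: next=.  (t=2,i=2, bit24=0)
  nb #.###: next=.  (t=5,i=7, bit23=0)
  nb #.##.: next=.  (t=4,i=13, bit22=0)
  nb #.#.#: next=.  (t=1,i=2, bit21=0)
  nb #.#..: next=.  (t=0,i=16, bit20=0)
  nb #..##: next=.  (t=0,i=9, bit19=0)
  nb #..#.: next=#  (t=0,i=18, bit18=1)
  nb #...#: next=#  (t=0,i=2, bit17=1)
  nb #....: next=#  (t=2,i=3, bit16=1)
  nb .####: next=.  (t=0,i=5, bit15=0)
  nb .###.: next=#  (t=1,i=14, bit14=1)
  nb .##.#: next=#  (t=1,i=0, bit13=1)
  nb .##..: next=#  (t=2,i=1, bit12=1)
  nb .#.##: next=.  (t=4,i=12, bit11=0)
  nb .#.#.: next=.  (t=1,i=3, bit10=0)
  nb .#..#: next=.  (t=0,i=17, bit9=0)
  nb .#...: next=.  (t=0,i=1, bit8=0)
  nb ..###: next=#  (t=0,i=4, bit7=1)
  nb ..##.: next=.  (t=1,i=18, bit6=0)
  nb ..#.#: next=#  (t=3,i=1, bit5=1)
  nb ..#..: next=#  (t=0,i=0, bit4=1)
  nb ...##: next=.  (t=0,i=3, bit3=0)
  nb ...#.: next=#  (t=1,i=9, bit2=1)
  nb ....#: next=.  (t=2,i=6, bit1=0)
  nb .....: next=.  (t=2,i=4, bit0=0)
  bits 01100100000001110111000010110100 = 1678209204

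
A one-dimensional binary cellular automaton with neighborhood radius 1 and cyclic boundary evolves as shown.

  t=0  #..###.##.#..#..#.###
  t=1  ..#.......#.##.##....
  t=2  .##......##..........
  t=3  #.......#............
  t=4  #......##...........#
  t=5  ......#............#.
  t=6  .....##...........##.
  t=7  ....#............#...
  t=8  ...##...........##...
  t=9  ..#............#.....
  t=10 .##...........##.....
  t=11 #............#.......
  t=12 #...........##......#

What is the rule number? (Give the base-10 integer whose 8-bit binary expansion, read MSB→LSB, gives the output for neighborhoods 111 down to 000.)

  ###|.  b7=0 t=0,i=4
  ##.|.  b6=0 t=0,i=0
  #.#|.  b5=0 t=0,i=6
  #..|.  b4=0 t=0,i=1
  .##|.  b3=0 t=0,i=3
  .#.|#  b2=1 t=0,i=10
  ..#|#  b1=1 t=0,i=2
  ...|.  b0=0 t=1,i=0
  bits 00000110 = 6

6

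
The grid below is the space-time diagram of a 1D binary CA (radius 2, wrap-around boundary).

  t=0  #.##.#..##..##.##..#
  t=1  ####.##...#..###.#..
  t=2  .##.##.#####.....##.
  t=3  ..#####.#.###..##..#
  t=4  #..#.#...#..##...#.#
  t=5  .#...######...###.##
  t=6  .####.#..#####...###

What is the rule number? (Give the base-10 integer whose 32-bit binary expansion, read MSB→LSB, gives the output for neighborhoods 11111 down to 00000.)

  #####|.  b31=0 t=2,i=9
  ####.|#  b30=1 t=1,i=2
  ###.#|.  b29=0 t=1,i=3
  ###..|#  b28=1 t=2,i=11
  ##.##|#  b27=1 t=0,i=1
  ##.#.|.  b26=0 t=0,i=4
  ##..#|#  b25=1 t=0,i=10
  ##...|#  b24=1 t=1,i=7
  #.###|.  b23=0 t=2,i=7
  #.##.|#  b22=1 t=0,i=2
  #.#.#|.  b21=0 t=3,i=8
  #.#..|#  b20=1 t=0,i=5
  #..##|.  b19=0 t=0,i=7
  #..#.|.  b18=0 t=3,i=18
  #...#|#  b17=1 t=1,i=8
  #....|.  b16=0 t=2,i=13
  .####|#  b15=1 t=1,i=1
  .###.|.  b14=0 t=1,i=14
  .##.#|#  b13=1 t=0,i=0
  .##..|.  b12=0 t=0,i=9
  .#.##|#  b11=1 t=3,i=9
  .#.#.|.  b10=0 t=4,i=4
  .#..#|#  b9=1 t=0,i=6
  .#...|#  b8=1 t=4,i=6
  ..###|.  b7=0 t=1,i=0
  ..##.|.  b6=0 t=0,i=8
  ..#.#|.  b5=0 t=4,i=3
  ..#..|#  b4=1 t=1,i=10
  ...##|#  b3=1 t=2,i=16
  ...#.|#  b2=1 t=1,i=9
  ....#|#  b1=1 t=2,i=15
  .....|.  b0=0 t=2,i=14
  bits 01011011010100101010101100011110 = 1532144414

1532144414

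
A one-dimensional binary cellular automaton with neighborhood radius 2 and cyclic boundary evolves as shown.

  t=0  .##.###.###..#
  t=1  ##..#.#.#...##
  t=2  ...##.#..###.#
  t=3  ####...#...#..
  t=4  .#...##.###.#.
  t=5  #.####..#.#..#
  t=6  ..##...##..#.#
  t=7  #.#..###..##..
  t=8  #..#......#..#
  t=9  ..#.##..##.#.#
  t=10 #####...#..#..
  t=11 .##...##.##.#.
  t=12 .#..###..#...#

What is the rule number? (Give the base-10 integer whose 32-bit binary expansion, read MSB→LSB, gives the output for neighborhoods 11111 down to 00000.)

2699529070

  #####|#  b31=1 t=10,i=2
  ####.|.  b30=0 t=1,i=0
  ###.#|#  b29=1 t=0,i=6
  ###..|.  b28=0 t=0,i=10
  ##.##|.  b27=0 t=0,i=3
  ##.#.|.  b26=0 t=2,i=5
  ##..#|.  b25=0 t=0,i=11
  ##...|.  b24=0 t=3,i=4
  #.###|#  b23=1 t=0,i=4
  #.##.|#  b22=1 t=0,i=1
  #.#.#|#  b21=1 t=1,i=6
  #.#..|.  b20=0 t=1,i=8
  #..##|.  b19=0 t=2,i=8
  #..#.|#  b18=1 t=0,i=12
  #...#|#  b17=1 t=1,i=10
  #....|#  b16=1 t=8,i=5
  .####|#  b15=1 t=1,i=13
  .###.|.  b14=0 t=0,i=5
  .##.#|.  b13=0 t=0,i=2
  .##..|.  b12=0 t=6,i=3
  .#.##|#  b11=1 t=0,i=0
  .#.#.|.  b10=0 t=1,i=5
  .#..#|#  b9=1 t=2,i=7
  .#...|#  b8=1 t=1,i=9
  ..###|.  b7=0 t=1,i=12
  ..##.|#  b6=1 t=2,i=3
  ..#.#|#  b5=1 t=0,i=13
  ..#..|.  b4=0 t=3,i=7
  ...##|#  b3=1 t=1,i=11
  ...#.|#  b2=1 t=3,i=6
  ....#|#  b1=1 t=8,i=8
  .....|.  b0=0 t=8,i=6
  bits 10100000111001111000101101101110 = 2699529070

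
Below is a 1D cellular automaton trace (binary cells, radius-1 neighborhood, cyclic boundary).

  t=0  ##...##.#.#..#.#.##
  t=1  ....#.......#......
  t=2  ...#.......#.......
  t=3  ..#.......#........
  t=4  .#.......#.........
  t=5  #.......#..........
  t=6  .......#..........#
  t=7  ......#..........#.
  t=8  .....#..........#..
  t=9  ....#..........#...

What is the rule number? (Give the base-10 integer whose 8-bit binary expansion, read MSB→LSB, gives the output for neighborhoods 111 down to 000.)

2

  ### -> .   bit 7 = 0  t=0,i=0
  ##. -> .   bit 6 = 0  t=0,i=1
  #.# -> .   bit 5 = 0  t=0,i=7
  #.. -> .   bit 4 = 0  t=0,i=2
  .## -> .   bit 3 = 0  t=0,i=5
  .#. -> .   bit 2 = 0  t=0,i=8
  ..# -> #   bit 1 = 1  t=0,i=4
  ... -> .   bit 0 = 0  t=0,i=3
  bits 00000010 = 2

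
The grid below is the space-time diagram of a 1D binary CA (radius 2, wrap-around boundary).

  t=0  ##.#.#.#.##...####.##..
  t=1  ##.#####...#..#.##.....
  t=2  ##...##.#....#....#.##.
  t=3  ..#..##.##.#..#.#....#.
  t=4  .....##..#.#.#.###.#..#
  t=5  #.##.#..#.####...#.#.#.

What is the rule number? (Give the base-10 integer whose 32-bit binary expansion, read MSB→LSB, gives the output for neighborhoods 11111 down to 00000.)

  [31] ##### => #  t=1,i=5
  [30] ####. => #  t=0,i=16
  [29] ###.# => #  t=0,i=17
  [28] ###.. => .  t=1,i=7
  [27] ##.## => .  t=0,i=18
  [26] ##.#. => .  t=0,i=2
  [25] ##..# => .  t=0,i=21
  [24] ##... => #  t=0,i=11
  [23] #.### => .  t=1,i=3
  [22] #.##. => .  t=0,i=9
  [21] #.#.# => #  t=0,i=3
  [20] #.#.. => #  t=2,i=8
  [19] #..## => .  t=0,i=22
  [18] #..#. => #  t=1,i=13
  [17] #...# => .  t=0,i=12
  [16] #.... => .  t=1,i=19
  [15] .#### => .  t=0,i=15
  [14] .###. => .  t=4,i=16
  [13] .##.# => #  t=0,i=1
  [12] .##.. => .  t=0,i=10
  [11] .#.## => .  t=0,i=8
  [10] .#.#. => #  t=0,i=4
  [9] .#..# => .  t=1,i=12
  [8] .#... => #  t=2,i=9
  [7] ..### => #  t=0,i=14
  [6] ..##. => #  t=0,i=0
  [5] ..#.# => .  t=1,i=14
  [4] ..#.. => .  t=1,i=11
  [3] ...## => .  t=0,i=13
  [2] ...#. => .  t=1,i=10
  [1] ....# => #  t=1,i=21
  [0] ..... => #  t=1,i=20
  bits 11100001001101000010010111000011 = 3778291139

3778291139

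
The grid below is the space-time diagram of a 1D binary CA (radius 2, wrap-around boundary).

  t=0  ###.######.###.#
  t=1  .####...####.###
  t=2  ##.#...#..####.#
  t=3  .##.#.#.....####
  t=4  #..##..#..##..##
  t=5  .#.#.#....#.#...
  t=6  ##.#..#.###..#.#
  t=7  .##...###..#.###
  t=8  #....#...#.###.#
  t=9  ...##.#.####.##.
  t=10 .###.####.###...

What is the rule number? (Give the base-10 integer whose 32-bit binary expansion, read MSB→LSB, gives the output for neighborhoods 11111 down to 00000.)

  #####|.  b31=0 t=0,i=6
  ####.|#  b30=1 t=0,i=1
  ###.#|#  b29=1 t=0,i=2
  ###..|.  b28=0 t=1,i=4
  ##.##|#  b27=1 t=0,i=3
  ##.#.|#  b26=1 t=2,i=2
  ##..#|#  b25=1 t=4,i=1
  ##...|.  b24=0 t=1,i=5
  #.###|#  b23=1 t=0,i=4
  #.##.|.  b22=0 t=3,i=1
  #.#.#|#  b21=1 t=3,i=4
  #.#..|.  b20=0 t=2,i=3
  #..##|.  b19=0 t=2,i=9
  #..#.|.  b18=0 t=4,i=6
  #...#|.  b17=0 t=1,i=6
  #....|.  b16=0 t=3,i=8
  .####|.  b15=0 t=0,i=0
  .###.|.  b14=0 t=0,i=12
  .##.#|.  b13=0 t=3,i=2
  .##..|.  b12=0 t=4,i=4
  .#.##|#  b11=1 t=6,i=7
  .#.#.|.  b10=0 t=3,i=5
  .#..#|.  b9=0 t=2,i=8
  .#...|#  b8=1 t=2,i=4
  ..###|.  b7=0 t=1,i=8
  ..##.|#  b6=1 t=4,i=3
  ..#.#|#  b5=1 t=5,i=1
  ..#..|.  b4=0 t=2,i=7
  ...##|#  b3=1 t=1,i=7
  ...#.|#  b2=1 t=2,i=6
  ....#|#  b1=1 t=3,i=10
  .....|.  b0=0 t=3,i=9
  bits 01101110101000000000100101101110 = 1855981934

1855981934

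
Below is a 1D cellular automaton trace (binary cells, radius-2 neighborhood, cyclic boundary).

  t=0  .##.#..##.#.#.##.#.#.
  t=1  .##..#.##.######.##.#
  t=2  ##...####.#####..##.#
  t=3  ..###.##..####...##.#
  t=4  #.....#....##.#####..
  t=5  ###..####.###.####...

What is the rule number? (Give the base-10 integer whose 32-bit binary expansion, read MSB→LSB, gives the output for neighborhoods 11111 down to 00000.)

3252924284

  #####|#  b31=1 t=1,i=12
  ####.|#  b30=1 t=1,i=14
  ###.#|.  b29=0 t=1,i=15
  ###..|.  b28=0 t=2,i=1
  ##.##|.  b27=0 t=1,i=9
  ##.#.|.  b26=0 t=0,i=3
  ##..#|.  b25=0 t=1,i=3
  ##...|#  b24=1 t=2,i=2
  #.###|#  b23=1 t=1,i=10
  #.##.|#  b22=1 t=0,i=14
  #.#.#|#  b21=1 t=0,i=10
  #.#..|.  b20=0 t=0,i=4
  #..##|.  b19=0 t=0,i=0
  #..#.|.  b18=0 t=1,i=4
  #...#|#  b17=1 t=2,i=3
  #....|#  b16=1 t=4,i=2
  .####|#  b15=1 t=1,i=11
  .###.|.  b14=0 t=2,i=0
  .##.#|#  b13=1 t=0,i=2
  .##..|.  b12=0 t=1,i=2
  .#.##|#  b11=1 t=0,i=13
  .#.#.|#  b10=1 t=0,i=11
  .#..#|#  b9=1 t=0,i=5
  .#...|#  b8=1 t=4,i=1
  ..###|.  b7=0 t=2,i=5
  ..##.|#  b6=1 t=0,i=1
  ..#.#|#  b5=1 t=1,i=5
  ..#..|#  b4=1 t=4,i=0
  ...##|#  b3=1 t=2,i=4
  ...#.|#  b2=1 t=4,i=5
  ....#|.  b1=0 t=4,i=4
  .....|.  b0=0 t=4,i=3
  bits 11000001111000111010111101111100 = 3252924284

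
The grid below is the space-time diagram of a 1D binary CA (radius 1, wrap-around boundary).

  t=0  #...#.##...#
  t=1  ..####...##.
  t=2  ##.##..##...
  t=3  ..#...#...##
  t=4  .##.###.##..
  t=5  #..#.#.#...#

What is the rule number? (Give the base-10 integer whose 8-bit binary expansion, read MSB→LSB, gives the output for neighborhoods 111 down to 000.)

  ### -> #   bit 7 = 1  t=1,i=3
  ##. -> .   bit 6 = 0  t=0,i=0
  #.# -> #   bit 5 = 1  t=0,i=5
  #.. -> .   bit 4 = 0  t=0,i=1
  .## -> .   bit 3 = 0  t=0,i=6
  .#. -> #   bit 2 = 1  t=0,i=4
  ..# -> #   bit 1 = 1  t=0,i=3
  ... -> #   bit 0 = 1  t=0,i=2
  bits 10100111 = 167

167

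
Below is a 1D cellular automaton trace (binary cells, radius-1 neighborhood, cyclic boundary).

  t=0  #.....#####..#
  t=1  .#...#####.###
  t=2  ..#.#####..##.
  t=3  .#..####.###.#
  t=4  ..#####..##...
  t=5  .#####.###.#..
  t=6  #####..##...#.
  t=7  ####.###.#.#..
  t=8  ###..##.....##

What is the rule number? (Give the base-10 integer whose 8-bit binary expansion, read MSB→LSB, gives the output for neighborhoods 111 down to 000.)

154

  nb ###: next=#  (t=0,i=7, bit7=1)
  nb ##.: next=.  (t=0,i=0, bit6=0)
  nb #.#: next=.  (t=1,i=0, bit5=0)
  nb #..: next=#  (t=0,i=1, bit4=1)
  nb .##: next=#  (t=0,i=6, bit3=1)
  nb .#.: next=.  (t=1,i=1, bit2=0)
  nb ..#: next=#  (t=0,i=5, bit1=1)
  nb ...: next=.  (t=0,i=2, bit0=0)
  bits 10011010 = 154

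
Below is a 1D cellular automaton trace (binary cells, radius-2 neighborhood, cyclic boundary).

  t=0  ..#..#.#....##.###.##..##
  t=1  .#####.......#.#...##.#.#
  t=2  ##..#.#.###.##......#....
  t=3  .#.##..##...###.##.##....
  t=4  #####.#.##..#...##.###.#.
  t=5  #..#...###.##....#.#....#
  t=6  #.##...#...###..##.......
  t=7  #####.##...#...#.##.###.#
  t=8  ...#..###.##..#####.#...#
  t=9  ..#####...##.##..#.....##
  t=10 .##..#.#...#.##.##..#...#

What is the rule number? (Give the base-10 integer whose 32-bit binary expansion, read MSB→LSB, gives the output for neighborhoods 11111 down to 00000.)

1103903413

  [31] ##### => .  t=1,i=3
  [30] ####. => #  t=1,i=4
  [29] ###.# => .  t=0,i=17
  [28] ###.. => .  t=1,i=5
  [27] ##.## => .  t=0,i=14
  [26] ##.#. => .  t=1,i=21
  [25] ##..# => .  t=0,i=0
  [24] ##... => #  t=1,i=6
  [23] #.### => #  t=0,i=15
  [22] #.##. => #  t=0,i=19
  [21] #.#.# => .  t=1,i=22
  [20] #.#.. => .  t=0,i=7
  [19] #..## => #  t=0,i=22
  [18] #..#. => #  t=0,i=1
  [17] #...# => .  t=1,i=17
  [16] #.... => .  t=0,i=9
  [15] .#### => .  t=1,i=2
  [14] .###. => .  t=0,i=16
  [13] .##.# => #  t=0,i=13
  [12] .##.. => #  t=0,i=20
  [11] .#.## => #  t=1,i=0
  [10] .#.#. => .  t=0,i=6
  [9] .#..# => #  t=0,i=3
  [8] .#... => .  t=0,i=8
  [7] ..### => #  t=3,i=12
  [6] ..##. => .  t=0,i=12
  [5] ..#.# => #  t=0,i=5
  [4] ..#.. => #  t=0,i=2
  [3] ...## => .  t=0,i=11
  [2] ...#. => #  t=1,i=12
  [1] ....# => .  t=0,i=10
  [0] ..... => #  t=1,i=8
  bits 01000001110011000011101010110101 = 1103903413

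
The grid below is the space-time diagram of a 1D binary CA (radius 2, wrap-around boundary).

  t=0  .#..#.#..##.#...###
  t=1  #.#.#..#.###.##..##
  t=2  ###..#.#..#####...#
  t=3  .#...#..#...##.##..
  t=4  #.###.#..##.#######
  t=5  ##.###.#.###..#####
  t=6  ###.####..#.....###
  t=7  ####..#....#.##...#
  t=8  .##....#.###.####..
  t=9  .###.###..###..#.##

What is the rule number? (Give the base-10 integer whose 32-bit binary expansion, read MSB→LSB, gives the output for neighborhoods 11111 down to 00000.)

3982652263

  [31] ##### => #  t=2,i=12
  [30] ####. => #  t=2,i=1
  [29] ###.# => #  t=0,i=18
  [28] ###.. => .  t=2,i=2
  [27] ##.## => #  t=1,i=12
  [26] ##.#. => #  t=0,i=0
  [25] ##..# => .  t=1,i=15
  [24] ##... => #  t=2,i=15
  [23] #.### => .  t=1,i=9
  [22] #.##. => #  t=1,i=13
  [21] #.#.# => #  t=1,i=2
  [20] #.#.. => .  t=0,i=1
  [19] #..## => .  t=0,i=8
  [18] #..#. => .  t=0,i=3
  [17] #...# => #  t=0,i=14
  [16] #.... => .  t=6,i=12
  [15] .#### => .  t=2,i=0
  [14] .###. => #  t=0,i=17
  [13] .##.# => #  t=0,i=10
  [12] .##.. => #  t=1,i=14
  [11] .#.## => .  t=1,i=8
  [10] .#.#. => .  t=0,i=5
  [9] .#..# => #  t=0,i=2
  [8] .#... => #  t=0,i=13
  [7] ..### => .  t=0,i=16
  [6] ..##. => #  t=0,i=9
  [5] ..#.# => #  t=0,i=4
  [4] ..#.. => .  t=3,i=1
  [3] ...## => .  t=0,i=15
  [2] ...#. => #  t=3,i=0
  [1] ....# => #  t=6,i=14
  [0] ..... => #  t=6,i=13
  bits 11101101011000100111001101100111 = 3982652263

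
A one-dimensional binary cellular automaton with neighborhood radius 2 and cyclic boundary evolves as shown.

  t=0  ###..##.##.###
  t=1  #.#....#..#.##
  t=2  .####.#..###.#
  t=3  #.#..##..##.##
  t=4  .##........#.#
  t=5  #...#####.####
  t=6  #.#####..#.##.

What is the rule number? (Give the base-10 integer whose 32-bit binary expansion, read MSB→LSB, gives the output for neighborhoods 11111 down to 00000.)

  nb #####: next=#  (t=0,i=0, bit31=1)
  nb ####.: next=.  (t=0,i=1, bit30=0)
  nb ###.#: next=.  (t=1,i=0, bit29=0)
  nb ###..: next=#  (t=0,i=2, bit28=1)
  nb ##.##: next=#  (t=0,i=7, bit27=1)
  nb ##.#.: next=#  (t=1,i=1, bit26=1)
  nb ##..#: next=.  (t=0,i=3, bit25=0)
  nb ##...: next=.  (t=4,i=3, bit24=0)
  nb #.###: next=.  (t=0,i=11, bit23=0)
  nb #.##.: next=.  (t=0,i=8, bit22=0)
  nb #.#.#: next=#  (t=2,i=13, bit21=1)
  nb #.#..: next=#  (t=1,i=2, bit20=1)
  nb #..##: next=.  (t=0,i=4, bit19=0)
  nb #..#.: next=#  (t=1,i=9, bit18=1)
  nb #...#: next=#  (t=5,i=2, bit17=1)
  nb #....: next=#  (t=1,i=4, bit16=1)
  nb .####: next=#  (t=0,i=12, bit15=1)
  nb .###.: next=#  (t=1,i=13, bit14=1)
  nb .##.#: next=.  (t=0,i=6, bit13=0)
  nb .##..: next=.  (t=3,i=6, bit12=0)
  nb .#.##: next=#  (t=1,i=11, bit11=1)
  nb .#.#.: next=#  (t=4,i=12, bit10=1)
  nb .#..#: next=.  (t=1,i=8, bit9=0)
  nb .#...: next=#  (t=1,i=3, bit8=1)
  nb ..###: next=#  (t=2,i=9, bit7=1)
  nb ..##.: next=.  (t=0,i=5, bit6=0)
  nb ..#.#: next=#  (t=1,i=10, bit5=1)
  nb ..#..: next=.  (t=1,i=7, bit4=0)
  nb ...##: next=#  (t=5,i=3, bit3=1)
  nb ...#.: next=#  (t=1,i=6, bit2=1)
  nb ....#: next=.  (t=1,i=5, bit1=0)
  nb .....: next=#  (t=4,i=5, bit0=1)
  bits 10011100001101111100110110101101 = 2620902829

2620902829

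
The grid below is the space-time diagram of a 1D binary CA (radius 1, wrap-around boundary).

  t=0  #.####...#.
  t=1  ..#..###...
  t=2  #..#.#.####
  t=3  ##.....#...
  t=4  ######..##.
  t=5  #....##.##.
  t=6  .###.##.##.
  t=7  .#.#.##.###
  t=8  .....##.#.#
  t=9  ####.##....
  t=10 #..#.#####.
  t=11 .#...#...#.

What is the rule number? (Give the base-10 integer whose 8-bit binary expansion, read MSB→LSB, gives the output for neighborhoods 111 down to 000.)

  ###|.  b7=0 t=0,i=3
  ##.|#  b6=1 t=0,i=5
  #.#|.  b5=0 t=0,i=1
  #..|#  b4=1 t=0,i=6
  .##|#  b3=1 t=0,i=2
  .#.|.  b2=0 t=0,i=0
  ..#|.  b1=0 t=0,i=8
  ...|#  b0=1 t=0,i=7
  bits 01011001 = 89

89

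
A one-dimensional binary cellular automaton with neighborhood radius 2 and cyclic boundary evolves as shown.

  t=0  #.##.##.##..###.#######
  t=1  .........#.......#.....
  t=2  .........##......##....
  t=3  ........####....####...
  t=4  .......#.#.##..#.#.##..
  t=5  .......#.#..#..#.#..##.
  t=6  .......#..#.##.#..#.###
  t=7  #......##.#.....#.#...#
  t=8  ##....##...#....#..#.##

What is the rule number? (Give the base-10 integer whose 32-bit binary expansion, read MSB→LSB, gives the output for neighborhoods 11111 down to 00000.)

  [31] ##### => .  t=0,i=18
  [30] ####. => .  t=0,i=22
  [29] ###.# => .  t=0,i=0
  [28] ###.. => #  t=3,i=11
  [27] ##.## => .  t=0,i=1
  [26] ##.#. => .  t=6,i=14
  [25] ##..# => .  t=0,i=10
  [24] ##... => #  t=2,i=11
  [23] #.### => .  t=0,i=16
  [22] #.##. => .  t=0,i=2
  [21] #.#.# => #  t=4,i=9
  [20] #.#.. => .  t=5,i=9
  [19] #..## => .  t=0,i=11
  [18] #..#. => .  t=4,i=14
  [17] #...# => .  t=7,i=20
  [16] #.... => .  t=1,i=11
  [15] .#### => #  t=0,i=17
  [14] .###. => .  t=0,i=13
  [13] .##.# => .  t=0,i=3
  [12] .##.. => #  t=0,i=9
  [11] .#.## => .  t=4,i=10
  [10] .#.#. => .  t=4,i=8
  [9] .#..# => #  t=5,i=10
  [8] .#... => #  t=1,i=10
  [7] ..### => .  t=0,i=12
  [6] ..##. => #  t=2,i=9
  [5] ..#.# => #  t=4,i=7
  [4] ..#.. => #  t=1,i=9
  [3] ...## => #  t=2,i=8
  [2] ...#. => .  t=1,i=8
  [1] ....# => .  t=1,i=7
  [0] ..... => .  t=1,i=0
  bits 00010001001000001001001101111000 = 287347576

287347576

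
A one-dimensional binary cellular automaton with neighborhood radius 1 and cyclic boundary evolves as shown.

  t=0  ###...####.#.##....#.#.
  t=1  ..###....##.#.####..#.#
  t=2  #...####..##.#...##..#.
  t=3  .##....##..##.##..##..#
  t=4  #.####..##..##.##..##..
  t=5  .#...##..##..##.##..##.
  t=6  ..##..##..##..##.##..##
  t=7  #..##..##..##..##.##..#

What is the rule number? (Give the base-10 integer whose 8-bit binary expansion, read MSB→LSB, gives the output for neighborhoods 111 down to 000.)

  ### -> .   bit 7 = 0  t=0,i=1
  ##. -> #   bit 6 = 1  t=0,i=2
  #.# -> #   bit 5 = 1  t=0,i=10
  #.. -> #   bit 4 = 1  t=0,i=3
  .## -> .   bit 3 = 0  t=0,i=0
  .#. -> .   bit 2 = 0  t=0,i=11
  ..# -> .   bit 1 = 0  t=0,i=5
  ... -> #   bit 0 = 1  t=0,i=4
  bits 01110001 = 113

113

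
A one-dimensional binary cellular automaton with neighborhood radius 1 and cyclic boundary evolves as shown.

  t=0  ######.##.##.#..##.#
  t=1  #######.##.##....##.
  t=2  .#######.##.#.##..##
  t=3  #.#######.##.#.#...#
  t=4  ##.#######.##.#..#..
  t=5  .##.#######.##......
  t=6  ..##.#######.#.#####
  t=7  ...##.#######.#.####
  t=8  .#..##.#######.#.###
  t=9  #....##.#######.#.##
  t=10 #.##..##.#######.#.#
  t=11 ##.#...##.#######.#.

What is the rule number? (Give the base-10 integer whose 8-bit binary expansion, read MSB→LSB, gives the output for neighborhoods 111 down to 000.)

  [7] ### => #  t=0,i=0
  [6] ##. => #  t=0,i=5
  [5] #.# => #  t=0,i=6
  [4] #.. => .  t=0,i=14
  [3] .## => .  t=0,i=7
  [2] .#. => .  t=0,i=13
  [1] ..# => .  t=0,i=15
  [0] ... => #  t=1,i=14
  bits 11100001 = 225

225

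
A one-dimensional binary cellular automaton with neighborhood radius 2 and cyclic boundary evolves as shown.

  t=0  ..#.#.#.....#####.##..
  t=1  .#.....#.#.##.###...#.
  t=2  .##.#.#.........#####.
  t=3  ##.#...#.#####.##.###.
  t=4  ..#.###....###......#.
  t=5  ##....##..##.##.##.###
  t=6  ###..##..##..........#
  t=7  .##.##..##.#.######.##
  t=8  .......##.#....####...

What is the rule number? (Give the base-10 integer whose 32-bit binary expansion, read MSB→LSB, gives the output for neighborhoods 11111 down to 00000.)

  #####|#  b31=1 t=0,i=14
  ####.|#  b30=1 t=0,i=15
  ###.#|#  b29=1 t=0,i=16
  ###..|#  b28=1 t=1,i=16
  ##.##|.  b27=0 t=0,i=17
  ##.#.|#  b26=1 t=2,i=3
  ##..#|.  b25=0 t=2,i=21
  ##...|#  b24=1 t=0,i=20
  #.###|.  b23=0 t=1,i=14
  #.##.|.  b22=0 t=0,i=18
  #.#.#|.  b21=0 t=0,i=4
  #.#..|.  b20=0 t=0,i=6
  #..##|#  b19=1 t=2,i=0
  #..#.|.  b18=0 t=1,i=0
  #...#|#  b17=1 t=1,i=18
  #....|.  b16=0 t=0,i=8
  .####|.  b15=0 t=0,i=13
  .###.|.  b14=0 t=1,i=15
  .##.#|.  b13=0 t=1,i=12
  .##..|.  b12=0 t=0,i=19
  .#.##|.  b11=0 t=1,i=10
  .#.#.|.  b10=0 t=0,i=3
  .#..#|.  b9=0 t=1,i=21
  .#...|#  b8=1 t=0,i=7
  ..###|#  b7=1 t=0,i=12
  ..##.|#  b6=1 t=2,i=1
  ..#.#|.  b5=0 t=0,i=2
  ..#..|#  b4=1 t=1,i=1
  ...##|#  b3=1 t=0,i=11
  ...#.|#  b2=1 t=0,i=1
  ....#|.  b1=0 t=0,i=0
  .....|#  b0=1 t=0,i=9
  bits 11110101000010100000000111011101 = 4111073757

4111073757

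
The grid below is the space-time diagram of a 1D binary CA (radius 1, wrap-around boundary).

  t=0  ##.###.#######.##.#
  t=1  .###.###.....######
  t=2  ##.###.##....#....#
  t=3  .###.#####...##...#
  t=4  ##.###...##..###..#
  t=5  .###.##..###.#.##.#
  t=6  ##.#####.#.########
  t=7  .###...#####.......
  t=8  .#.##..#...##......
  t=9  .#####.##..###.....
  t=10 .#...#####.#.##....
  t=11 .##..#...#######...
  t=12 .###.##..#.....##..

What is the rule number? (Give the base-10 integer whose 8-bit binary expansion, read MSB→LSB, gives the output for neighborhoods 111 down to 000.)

124

  [7] ### => .  t=0,i=0
  [6] ##. => #  t=0,i=1
  [5] #.# => #  t=0,i=2
  [4] #.. => #  t=1,i=8
  [3] .## => #  t=0,i=3
  [2] .#. => #  t=2,i=13
  [1] ..# => .  t=1,i=12
  [0] ... => .  t=1,i=9
  bits 01111100 = 124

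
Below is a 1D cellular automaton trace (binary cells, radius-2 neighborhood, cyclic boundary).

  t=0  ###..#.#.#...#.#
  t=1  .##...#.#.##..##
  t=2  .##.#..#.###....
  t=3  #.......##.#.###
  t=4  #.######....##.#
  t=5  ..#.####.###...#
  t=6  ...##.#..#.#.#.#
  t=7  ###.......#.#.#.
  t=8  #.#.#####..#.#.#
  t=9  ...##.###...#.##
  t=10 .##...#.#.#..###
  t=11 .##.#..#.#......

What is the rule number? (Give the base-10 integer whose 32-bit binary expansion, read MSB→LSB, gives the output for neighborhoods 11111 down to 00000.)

3502447899

  nb #####: next=#  (t=4,i=4, bit31=1)
  nb ####.: next=#  (t=0,i=1, bit30=1)
  nb ###.#: next=.  (t=5,i=7, bit29=0)
  nb ###..: next=#  (t=0,i=2, bit28=1)
  nb ##.##: next=.  (t=1,i=0, bit27=0)
  nb ##.#.: next=.  (t=2,i=3, bit26=0)
  nb ##..#: next=.  (t=0,i=3, bit25=0)
  nb ##...: next=.  (t=1,i=3, bit24=0)
  nb #.###: next=#  (t=0,i=15, bit23=1)
  nb #.##.: next=#  (t=1,i=1, bit22=1)
  nb #.#.#: next=.  (t=0,i=7, bit21=0)
  nb #.#..: next=.  (t=0,i=9, bit20=0)
  nb #..##: next=.  (t=1,i=13, bit19=0)
  nb #..#.: next=.  (t=0,i=4, bit18=0)
  nb #...#: next=#  (t=0,i=11, bit17=1)
  nb #....: next=#  (t=2,i=13, bit16=1)
  nb .####: next=.  (t=0,i=0, bit15=0)
  nb .###.: next=.  (t=2,i=10, bit14=0)
  nb .##.#: next=.  (t=1,i=15, bit13=0)
  nb .##..: next=#  (t=1,i=2, bit12=1)
  nb .#.##: next=#  (t=0,i=14, bit11=1)
  nb .#.#.: next=#  (t=0,i=6, bit10=1)
  nb .#..#: next=.  (t=2,i=5, bit9=0)
  nb .#...: next=#  (t=0,i=10, bit8=1)
  nb ..###: next=.  (t=10,i=13, bit7=0)
  nb ..##.: next=.  (t=1,i=14, bit6=0)
  nb ..#.#: next=.  (t=0,i=5, bit5=0)
  nb ..#..: next=#  (t=5,i=15, bit4=1)
  nb ...##: next=#  (t=2,i=0, bit3=1)
  nb ...#.: next=.  (t=0,i=12, bit2=0)
  nb ....#: next=#  (t=2,i=15, bit1=1)
  nb .....: next=#  (t=2,i=14, bit0=1)
  bits 11010000110000110001110100011011 = 3502447899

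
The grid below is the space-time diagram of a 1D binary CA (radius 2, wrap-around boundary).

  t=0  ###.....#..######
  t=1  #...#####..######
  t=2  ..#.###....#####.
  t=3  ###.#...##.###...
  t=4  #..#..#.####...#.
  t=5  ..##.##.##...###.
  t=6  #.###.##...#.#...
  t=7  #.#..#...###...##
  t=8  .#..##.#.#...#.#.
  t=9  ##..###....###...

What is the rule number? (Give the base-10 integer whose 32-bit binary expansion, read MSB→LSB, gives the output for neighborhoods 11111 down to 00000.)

2357698807

  ##### -> #   bit 31 = 1  t=0,i=0
  ####. -> .   bit 30 = 0  t=0,i=1
  ###.# -> .   bit 29 = 0  t=3,i=2
  ###.. -> .   bit 28 = 0  t=0,i=2
  ##.## -> #   bit 27 = 1  t=3,i=10
  ##.#. -> #   bit 26 = 1  t=3,i=3
  ##..# -> .   bit 25 = 0  t=1,i=9
  ##... -> .   bit 24 = 0  t=0,i=3
  #.### -> #   bit 23 = 1  t=2,i=4
  #.##. -> .   bit 22 = 0  t=5,i=5
  #.#.# -> .   bit 21 = 0  t=8,i=7
  #.#.. -> .   bit 20 = 0  t=3,i=4
  #..## -> .   bit 19 = 0  t=0,i=10
  #..#. -> #   bit 18 = 1  t=4,i=2
  #...# -> #   bit 17 = 1  t=1,i=2
  #.... -> #   bit 16 = 1  t=0,i=4
  .#### -> #   bit 15 = 1  t=0,i=12
  .###. -> .   bit 14 = 0  t=2,i=5
  .##.# -> #   bit 13 = 1  t=3,i=9
  .##.. -> .   bit 12 = 0  t=5,i=9
  .#.## -> .   bit 11 = 0  t=2,i=3
  .#.#. -> .   bit 10 = 0  t=4,i=16
  .#..# -> .   bit 9 = 0  t=0,i=9
  .#... -> .   bit 8 = 0  t=3,i=5
  ..### -> #   bit 7 = 1  t=0,i=11
  ..##. -> #   bit 6 = 1  t=3,i=8
  ..#.# -> #   bit 5 = 1  t=2,i=2
  ..#.. -> #   bit 4 = 1  t=0,i=8
  ...## -> .   bit 3 = 0  t=1,i=3
  ...#. -> #   bit 2 = 1  t=0,i=7
  ....# -> #   bit 1 = 1  t=0,i=6
  ..... -> #   bit 0 = 1  t=0,i=5
  bits 10001100100001111010000011110111 = 2357698807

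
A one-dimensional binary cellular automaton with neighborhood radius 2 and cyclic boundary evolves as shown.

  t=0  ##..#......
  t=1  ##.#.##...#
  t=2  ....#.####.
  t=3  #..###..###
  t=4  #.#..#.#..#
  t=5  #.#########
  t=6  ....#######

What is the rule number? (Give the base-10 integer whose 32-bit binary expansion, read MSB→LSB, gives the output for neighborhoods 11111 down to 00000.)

3508485996

  [31] ##### => #  t=5,i=4
  [30] ####. => #  t=2,i=8
  [29] ###.# => .  t=1,i=1
  [28] ###.. => #  t=2,i=9
  [27] ##.## => .  t=5,i=1
  [26] ##.#. => .  t=1,i=2
  [25] ##..# => .  t=0,i=2
  [24] ##... => #  t=1,i=7
  [23] #.### => .  t=2,i=6
  [22] #.##. => .  t=1,i=5
  [21] #.#.# => .  t=1,i=3
  [20] #.#.. => #  t=4,i=2
  [19] #..## => #  t=3,i=2
  [18] #..#. => #  t=0,i=3
  [17] #...# => #  t=1,i=8
  [16] #.... => #  t=0,i=6
  [15] .#### => .  t=2,i=7
  [14] .###. => .  t=1,i=0
  [13] .##.# => #  t=4,i=0
  [12] .##.. => #  t=0,i=1
  [11] .#.## => #  t=1,i=4
  [10] .#.#. => #  t=4,i=6
  [9] .#..# => #  t=4,i=3
  [8] .#... => #  t=0,i=5
  [7] ..### => .  t=1,i=10
  [6] ..##. => #  t=0,i=0
  [5] ..#.# => #  t=2,i=4
  [4] ..#.. => .  t=0,i=4
  [3] ...## => #  t=0,i=10
  [2] ...#. => #  t=2,i=3
  [1] ....# => .  t=0,i=9
  [0] ..... => .  t=0,i=7
  bits 11010001000111110011111101101100 = 3508485996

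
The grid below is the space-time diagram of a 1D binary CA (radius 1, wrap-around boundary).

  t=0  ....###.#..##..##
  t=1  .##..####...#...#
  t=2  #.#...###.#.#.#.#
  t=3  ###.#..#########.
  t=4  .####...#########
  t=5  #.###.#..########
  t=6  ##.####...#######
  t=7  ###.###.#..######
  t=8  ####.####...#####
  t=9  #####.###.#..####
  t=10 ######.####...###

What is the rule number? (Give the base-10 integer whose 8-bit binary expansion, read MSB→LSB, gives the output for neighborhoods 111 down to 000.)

  nb ###: next=#  (t=0,i=5, bit7=1)
  nb ##.: next=#  (t=0,i=6, bit6=1)
  nb #.#: next=#  (t=0,i=7, bit5=1)
  nb #..: next=.  (t=0,i=0, bit4=0)
  nb .##: next=.  (t=0,i=4, bit3=0)
  nb .#.: next=#  (t=0,i=8, bit2=1)
  nb ..#: next=.  (t=0,i=3, bit1=0)
  nb ...: next=#  (t=0,i=1, bit0=1)
  bits 11100101 = 229

229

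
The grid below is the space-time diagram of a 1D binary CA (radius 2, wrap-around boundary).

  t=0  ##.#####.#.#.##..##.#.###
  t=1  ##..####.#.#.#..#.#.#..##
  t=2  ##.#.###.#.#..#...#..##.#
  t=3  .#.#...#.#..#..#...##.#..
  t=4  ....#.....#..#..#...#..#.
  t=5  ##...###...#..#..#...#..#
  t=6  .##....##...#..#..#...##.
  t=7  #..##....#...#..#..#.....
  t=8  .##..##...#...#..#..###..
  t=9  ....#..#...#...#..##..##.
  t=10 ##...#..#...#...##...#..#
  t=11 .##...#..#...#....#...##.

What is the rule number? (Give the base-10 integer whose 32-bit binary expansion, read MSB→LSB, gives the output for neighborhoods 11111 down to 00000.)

4050232065

  [31] ##### => #  t=0,i=5
  [30] ####. => #  t=0,i=0
  [29] ###.# => #  t=0,i=1
  [28] ###.. => #  t=1,i=1
  [27] ##.## => .  t=0,i=2
  [26] ##.#. => .  t=0,i=8
  [25] ##..# => .  t=0,i=15
  [24] ##... => #  t=5,i=2
  [23] #.### => .  t=0,i=3
  [22] #.##. => #  t=0,i=13
  [21] #.#.# => #  t=0,i=9
  [20] #.#.. => .  t=1,i=13
  [19] #..## => #  t=0,i=16
  [18] #..#. => .  t=1,i=15
  [17] #...# => .  t=2,i=16
  [16] #.... => #  t=4,i=0
  [15] .#### => #  t=0,i=4
  [14] .###. => .  t=2,i=0
  [13] .##.# => #  t=0,i=18
  [12] .##.. => .  t=0,i=14
  [11] .#.## => .  t=0,i=12
  [10] .#.#. => .  t=0,i=10
  [9] .#..# => #  t=1,i=14
  [8] .#... => #  t=2,i=15
  [7] ..### => .  t=1,i=4
  [6] ..##. => .  t=0,i=17
  [5] ..#.# => .  t=1,i=16
  [4] ..#.. => .  t=2,i=14
  [3] ...## => .  t=3,i=18
  [2] ...#. => .  t=2,i=17
  [1] ....# => .  t=4,i=2
  [0] ..... => #  t=4,i=1
  bits 11110001011010011010001100000001 = 4050232065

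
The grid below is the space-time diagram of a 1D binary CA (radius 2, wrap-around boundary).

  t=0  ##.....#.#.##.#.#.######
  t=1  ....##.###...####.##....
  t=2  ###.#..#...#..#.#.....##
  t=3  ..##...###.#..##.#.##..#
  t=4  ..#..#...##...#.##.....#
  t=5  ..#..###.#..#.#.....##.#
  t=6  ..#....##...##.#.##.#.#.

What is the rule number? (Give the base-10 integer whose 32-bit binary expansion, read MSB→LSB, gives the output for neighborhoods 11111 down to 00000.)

614630771

  nb #####: next=.  (t=0,i=20, bit31=0)
  nb ####.: next=.  (t=0,i=0, bit30=0)
  nb ###.#: next=#  (t=1,i=16, bit29=1)
  nb ###..: next=.  (t=0,i=1, bit28=0)
  nb ##.##: next=.  (t=1,i=6, bit27=0)
  nb ##.#.: next=#  (t=0,i=13, bit26=1)
  nb ##..#: next=.  (t=3,i=21, bit25=0)
  nb ##...: next=.  (t=0,i=2, bit24=0)
  nb #.###: next=#  (t=0,i=18, bit23=1)
  nb #.##.: next=.  (t=0,i=11, bit22=0)
  nb #.#.#: next=#  (t=0,i=9, bit21=1)
  nb #.#..: next=.  (t=2,i=4, bit20=0)
  nb #..##: next=.  (t=3,i=1, bit19=0)
  nb #..#.: next=.  (t=2,i=6, bit18=0)
  nb #...#: next=#  (t=1,i=11, bit17=1)
  nb #....: next=.  (t=0,i=3, bit16=0)
  nb .####: next=#  (t=0,i=19, bit15=1)
  nb .###.: next=.  (t=1,i=8, bit14=0)
  nb .##.#: next=.  (t=0,i=12, bit13=0)
  nb .##..: next=.  (t=1,i=19, bit12=0)
  nb .#.##: next=.  (t=0,i=10, bit11=0)
  nb .#.#.: next=#  (t=0,i=8, bit10=1)
  nb .#..#: next=.  (t=2,i=5, bit9=0)
  nb .#...: next=#  (t=2,i=8, bit8=1)
  nb ..###: next=.  (t=1,i=13, bit7=0)
  nb ..##.: next=#  (t=1,i=4, bit6=1)
  nb ..#.#: next=#  (t=0,i=7, bit5=1)
  nb ..#..: next=#  (t=2,i=7, bit4=1)
  nb ...##: next=.  (t=1,i=3, bit3=0)
  nb ...#.: next=.  (t=0,i=6, bit2=0)
  nb ....#: next=#  (t=0,i=5, bit1=1)
  nb .....: next=#  (t=0,i=4, bit0=1)
  bits 00100100101000101000010101110011 = 614630771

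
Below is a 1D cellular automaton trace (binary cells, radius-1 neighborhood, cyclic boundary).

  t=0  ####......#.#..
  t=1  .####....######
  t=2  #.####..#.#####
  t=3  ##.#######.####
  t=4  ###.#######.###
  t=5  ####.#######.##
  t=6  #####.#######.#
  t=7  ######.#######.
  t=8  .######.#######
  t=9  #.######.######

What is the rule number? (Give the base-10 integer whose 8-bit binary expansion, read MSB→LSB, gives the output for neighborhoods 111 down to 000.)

246

  [7] ### => #  t=0,i=1
  [6] ##. => #  t=0,i=3
  [5] #.# => #  t=0,i=11
  [4] #.. => #  t=0,i=4
  [3] .## => .  t=0,i=0
  [2] .#. => #  t=0,i=10
  [1] ..# => #  t=0,i=9
  [0] ... => .  t=0,i=5
  bits 11110110 = 246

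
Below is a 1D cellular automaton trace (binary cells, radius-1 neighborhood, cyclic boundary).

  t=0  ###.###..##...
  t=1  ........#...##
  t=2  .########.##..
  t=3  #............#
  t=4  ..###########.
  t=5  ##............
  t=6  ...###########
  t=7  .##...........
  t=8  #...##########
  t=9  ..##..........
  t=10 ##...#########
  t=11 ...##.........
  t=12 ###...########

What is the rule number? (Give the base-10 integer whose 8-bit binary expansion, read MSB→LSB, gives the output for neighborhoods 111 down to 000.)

  [7] ### => .  t=0,i=1
  [6] ##. => .  t=0,i=2
  [5] #.# => .  t=0,i=3
  [4] #.. => .  t=0,i=7
  [3] .## => .  t=0,i=0
  [2] .#. => #  t=1,i=8
  [1] ..# => #  t=0,i=8
  [0] ... => #  t=0,i=12
  bits 00000111 = 7

7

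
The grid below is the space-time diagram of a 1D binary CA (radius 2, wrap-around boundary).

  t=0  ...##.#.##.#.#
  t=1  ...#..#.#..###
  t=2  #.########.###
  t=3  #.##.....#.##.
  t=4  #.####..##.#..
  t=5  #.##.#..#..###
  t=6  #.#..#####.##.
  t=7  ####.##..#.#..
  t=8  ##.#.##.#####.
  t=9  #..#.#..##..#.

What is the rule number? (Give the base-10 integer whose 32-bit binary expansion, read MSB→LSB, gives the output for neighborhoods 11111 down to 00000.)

  ##### -> .   bit 31 = 0  t=2,i=4
  ####. -> .   bit 30 = 0  t=2,i=8
  ###.# -> #   bit 29 = 1  t=2,i=0
  ###.. -> #   bit 28 = 1  t=1,i=13
  ##.## -> .   bit 27 = 0  t=2,i=1
  ##.#. -> .   bit 26 = 0  t=0,i=5
  ##..# -> .   bit 25 = 0  t=4,i=6
  ##... -> #   bit 24 = 1  t=1,i=0
  #.### -> #   bit 23 = 1  t=2,i=2
  #.##. -> #   bit 22 = 1  t=0,i=8
  #.#.# -> #   bit 21 = 1  t=0,i=6
  #.#.. -> #   bit 20 = 1  t=0,i=13
  #..## -> .   bit 19 = 0  t=1,i=10
  #..#. -> #   bit 18 = 1  t=1,i=5
  #...# -> .   bit 17 = 0  t=0,i=1
  #.... -> #   bit 16 = 1  t=3,i=5
  .#### -> #   bit 15 = 1  t=2,i=3
  .###. -> #   bit 14 = 1  t=1,i=12
  .##.# -> .   bit 13 = 0  t=0,i=4
  .##.. -> #   bit 12 = 1  t=3,i=3
  .#.## -> .   bit 11 = 0  t=0,i=7
  .#.#. -> #   bit 10 = 1  t=0,i=12
  .#..# -> #   bit 9 = 1  t=1,i=4
  .#... -> .   bit 8 = 0  t=0,i=0
  ..### -> #   bit 7 = 1  t=1,i=11
  ..##. -> #   bit 6 = 1  t=0,i=3
  ..#.# -> #   bit 5 = 1  t=1,i=6
  ..#.. -> #   bit 4 = 1  t=1,i=3
  ...## -> .   bit 3 = 0  t=0,i=2
  ...#. -> #   bit 2 = 1  t=1,i=2
  ....# -> .   bit 1 = 0  t=3,i=7
  ..... -> .   bit 0 = 0  t=3,i=6
  bits 00110001111101011101011011110100 = 838194932

838194932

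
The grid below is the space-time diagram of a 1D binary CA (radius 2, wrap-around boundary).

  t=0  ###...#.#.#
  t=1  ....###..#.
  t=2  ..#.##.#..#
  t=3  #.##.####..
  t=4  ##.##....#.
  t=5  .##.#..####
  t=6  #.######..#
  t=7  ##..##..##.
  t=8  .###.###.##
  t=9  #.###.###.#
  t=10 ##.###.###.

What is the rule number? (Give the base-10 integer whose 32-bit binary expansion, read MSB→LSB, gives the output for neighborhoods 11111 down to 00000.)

2920971174

  nb #####: next=#  (t=6,i=4, bit31=1)
  nb ####.: next=.  (t=0,i=1, bit30=0)
  nb ###.#: next=#  (t=5,i=10, bit29=1)
  nb ###..: next=.  (t=0,i=2, bit28=0)
  nb ##.##: next=#  (t=3,i=4, bit27=1)
  nb ##.#.: next=#  (t=2,i=6, bit26=1)
  nb ##..#: next=#  (t=1,i=7, bit25=1)
  nb ##...: next=.  (t=0,i=3, bit24=0)
  nb #.###: next=.  (t=0,i=10, bit23=0)
  nb #.##.: next=.  (t=2,i=4, bit22=0)
  nb #.#.#: next=.  (t=0,i=8, bit21=0)
  nb #.#..: next=#  (t=2,i=7, bit20=1)
  nb #..##: next=#  (t=5,i=6, bit19=1)
  nb #..#.: next=.  (t=1,i=8, bit18=0)
  nb #...#: next=#  (t=0,i=4, bit17=1)
  nb #....: next=.  (t=1,i=0, bit16=0)
  nb .####: next=.  (t=0,i=0, bit15=0)
  nb .###.: next=#  (t=1,i=5, bit14=1)
  nb .##.#: next=#  (t=2,i=5, bit13=1)
  nb .##..: next=#  (t=4,i=4, bit12=1)
  nb .#.##: next=#  (t=0,i=9, bit11=1)
  nb .#.#.: next=.  (t=0,i=7, bit10=0)
  nb .#..#: next=#  (t=2,i=0, bit9=1)
  nb .#...: next=#  (t=1,i=10, bit8=1)
  nb ..###: next=#  (t=1,i=4, bit7=1)
  nb ..##.: next=.  (t=6,i=10, bit6=0)
  nb ..#.#: next=#  (t=0,i=6, bit5=1)
  nb ..#..: next=.  (t=1,i=9, bit4=0)
  nb ...##: next=.  (t=1,i=3, bit3=0)
  nb ...#.: next=#  (t=0,i=5, bit2=1)
  nb ....#: next=#  (t=1,i=2, bit1=1)
  nb .....: next=.  (t=1,i=1, bit0=0)
  bits 10101110000110100111101110100110 = 2920971174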